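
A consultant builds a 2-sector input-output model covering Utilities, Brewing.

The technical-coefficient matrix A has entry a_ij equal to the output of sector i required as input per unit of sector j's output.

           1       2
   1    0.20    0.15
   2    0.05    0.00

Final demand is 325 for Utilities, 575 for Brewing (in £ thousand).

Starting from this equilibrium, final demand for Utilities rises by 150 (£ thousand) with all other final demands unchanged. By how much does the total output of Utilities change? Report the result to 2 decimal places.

Δx_1 = 189.27

I − A =
  [   0.80    -0.15]
  [  -0.05     1.00]
det(I−A) = (0.80)(1.00) − (-0.15)(-0.05) = 0.7925
adj(I−A) = [[1.00, 0.15], [0.05, 0.80]]
(I − A)⁻¹ = adj(I−A) / det(I−A) ≈
  [   1.2618     0.1893]
  [   0.0631     1.0095]
Δx = (I − A)⁻¹ Δd with Δd having +150 in the Utilities component and 0 elsewhere.
So Δx_1 = L_11 · (+150), where L_11 = adj(I−A)_11 / det(I−A) = 1.00 / 0.7925.
Δx_1 = 1.00 × (+150) / 0.7925 = 150.00 / 0.7925 ≈ 189.27.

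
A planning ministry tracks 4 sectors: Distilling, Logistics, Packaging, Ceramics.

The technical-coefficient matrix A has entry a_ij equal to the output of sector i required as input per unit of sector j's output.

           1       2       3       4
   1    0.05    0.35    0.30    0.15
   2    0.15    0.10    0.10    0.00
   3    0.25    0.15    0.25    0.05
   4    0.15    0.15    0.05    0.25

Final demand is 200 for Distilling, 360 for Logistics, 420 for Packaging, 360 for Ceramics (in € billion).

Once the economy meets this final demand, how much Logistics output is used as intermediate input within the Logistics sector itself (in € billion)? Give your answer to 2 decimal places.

z_22 = 67.36

I − A =
  [   0.95    -0.35    -0.30    -0.15]
  [  -0.15     0.90    -0.10     0.00]
  [  -0.25    -0.15     0.75    -0.05]
  [  -0.15    -0.15    -0.05     0.75]
Compute the cofactors C_ij = (−1)^(i+j)·(3×3 minor ij) of I−A; the adjugate is their transpose:
adj(I−A) = Cᵀ =
  [ 0.492000   0.250000   0.237750   0.114250]
  [ 0.103500   0.454750   0.103875   0.027625]
  [ 0.193500   0.184500   0.578250   0.077250]
  [ 0.132000   0.153250   0.106875   0.504625]
det(I−A) = Σ_j (I−A)_1j·C_1j = (0.95)(0.492000) + (-0.35)(0.103500) + (-0.30)(0.193500) + (-0.15)(0.132000) = 0.353325
(I − A)⁻¹ = adj(I−A) / det(I−A) ≈
  [   1.3925     0.7076     0.6729     0.3234]
  [   0.2929     1.2871     0.2940     0.0782]
  [   0.5477     0.5222     1.6366     0.2186]
  [   0.3736     0.4337     0.3025     1.4282]
First solve x = (I − A)⁻¹ d = adj(I−A)·d / det(I−A); in particular x_2 = (0.103500·200 + 0.454750·360 + 0.103875·420 + 0.027625·360) / 0.353325 = 237.9825 / 0.353325 ≈ 673.5513.
Intermediate flow from 2 to 2: z_22 = a_22 · x_2 = 0.10 × 237.9825 / 0.353325 = 23.79825 / 0.353325 ≈ 67.36.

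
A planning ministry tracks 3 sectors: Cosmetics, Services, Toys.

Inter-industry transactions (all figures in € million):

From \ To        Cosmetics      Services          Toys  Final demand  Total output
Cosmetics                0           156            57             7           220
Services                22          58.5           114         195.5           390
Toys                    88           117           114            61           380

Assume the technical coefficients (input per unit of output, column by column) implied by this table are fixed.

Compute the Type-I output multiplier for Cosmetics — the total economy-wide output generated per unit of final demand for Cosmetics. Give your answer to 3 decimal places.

Technical coefficients a_ij = z_ij / X_j:
  a_CC = 0/220 = 0.00, a_SC = 22/220 = 0.10, a_TC = 88/220 = 0.40
  a_CS = 156/390 = 0.40, a_SS = 58.5/390 = 0.15, a_TS = 117/390 = 0.30
  a_CT = 57/380 = 0.15, a_ST = 114/380 = 0.30, a_TT = 114/380 = 0.30
I − A =
  [   1.00    -0.40    -0.15]
  [  -0.10     0.85    -0.30]
  [  -0.40    -0.30     0.70]
Cofactors of I−A, C_ij = (−1)^(i+j)·(minor ij) (rows/columns in the sector order above):
  C_11 = (0.85)(0.70) − (-0.30)(-0.30) = 0.5050
  C_12 = −[(-0.10)(0.70) − (-0.30)(-0.40)] = 0.1900
  C_13 = (-0.10)(-0.30) − (0.85)(-0.40) = 0.3700
  C_21 = −[(-0.40)(0.70) − (-0.15)(-0.30)] = 0.3250
  C_22 = (1.00)(0.70) − (-0.15)(-0.40) = 0.6400
  C_23 = −[(1.00)(-0.30) − (-0.40)(-0.40)] = 0.4600
  C_31 = (-0.40)(-0.30) − (-0.15)(0.85) = 0.2475
  C_32 = −[(1.00)(-0.30) − (-0.15)(-0.10)] = 0.3150
  C_33 = (1.00)(0.85) − (-0.40)(-0.10) = 0.8100
det(I−A) = Σ_j (I−A)_1j·C_1j = (1.00)(0.5050) + (-0.40)(0.1900) + (-0.15)(0.3700) = 0.3735
adj(I−A) = Cᵀ =
  [ 0.5050   0.3250   0.2475]
  [ 0.1900   0.6400   0.3150]
  [ 0.3700   0.4600   0.8100]
(I − A)⁻¹ = adj(I−A) / det(I−A) ≈
  [   1.3521     0.8701     0.6627]
  [   0.5087     1.7135     0.8434]
  [   0.9906     1.2316     2.1687]
The output multiplier for sector j is the column-j sum of the Leontief inverse (I − A)⁻¹ = adj(I−A) / det(I−A).
Column C of adj(I−A): (0.5050, 0.1900, 0.3700); det(I−A) = 0.3735.
m_C = (0.5050 + 0.1900 + 0.3700) / 0.3735 = 1.065 / 0.3735 ≈ 2.851.

m_C = 2.851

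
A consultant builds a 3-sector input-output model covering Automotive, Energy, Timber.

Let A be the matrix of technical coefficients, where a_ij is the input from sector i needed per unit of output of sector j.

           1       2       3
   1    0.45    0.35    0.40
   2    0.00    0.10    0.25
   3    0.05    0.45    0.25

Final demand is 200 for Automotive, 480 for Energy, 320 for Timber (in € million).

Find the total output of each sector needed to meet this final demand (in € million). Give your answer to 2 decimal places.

x_1 = 1631.01, x_2 = 818.47, x_3 = 1026.48

I − A =
  [   0.55    -0.35    -0.40]
  [   0.00     0.90    -0.25]
  [  -0.05    -0.45     0.75]
Cofactors of I−A, C_ij = (−1)^(i+j)·(minor ij) (rows/columns in the sector order above):
  C_11 = (0.90)(0.75) − (-0.25)(-0.45) = 0.5625
  C_12 = −[(0.00)(0.75) − (-0.25)(-0.05)] = 0.0125
  C_13 = (0.00)(-0.45) − (0.90)(-0.05) = 0.0450
  C_21 = −[(-0.35)(0.75) − (-0.40)(-0.45)] = 0.4425
  C_22 = (0.55)(0.75) − (-0.40)(-0.05) = 0.3925
  C_23 = −[(0.55)(-0.45) − (-0.35)(-0.05)] = 0.2650
  C_31 = (-0.35)(-0.25) − (-0.40)(0.90) = 0.4475
  C_32 = −[(0.55)(-0.25) − (-0.40)(0.00)] = 0.1375
  C_33 = (0.55)(0.90) − (-0.35)(0.00) = 0.4950
det(I−A) = Σ_j (I−A)_1j·C_1j = (0.55)(0.5625) + (-0.35)(0.0125) + (-0.40)(0.0450) = 0.2870
adj(I−A) = Cᵀ =
  [ 0.5625   0.4425   0.4475]
  [ 0.0125   0.3925   0.1375]
  [ 0.0450   0.2650   0.4950]
(I − A)⁻¹ = adj(I−A) / det(I−A) ≈
  [   1.9599     1.5418     1.5592]
  [   0.0436     1.3676     0.4791]
  [   0.1568     0.9233     1.7247]
x = (I − A)⁻¹ d = adj(I−A)·d / det(I−A), with det(I−A) = 0.2870:
  x_1 = (0.5625·200 + 0.4425·480 + 0.4475·320) / 0.2870 = 468.10 / 0.2870 ≈ 1631.01
  x_2 = (0.0125·200 + 0.3925·480 + 0.1375·320) / 0.2870 = 234.90 / 0.2870 ≈ 818.47
  x_3 = (0.0450·200 + 0.2650·480 + 0.4950·320) / 0.2870 = 294.60 / 0.2870 ≈ 1026.48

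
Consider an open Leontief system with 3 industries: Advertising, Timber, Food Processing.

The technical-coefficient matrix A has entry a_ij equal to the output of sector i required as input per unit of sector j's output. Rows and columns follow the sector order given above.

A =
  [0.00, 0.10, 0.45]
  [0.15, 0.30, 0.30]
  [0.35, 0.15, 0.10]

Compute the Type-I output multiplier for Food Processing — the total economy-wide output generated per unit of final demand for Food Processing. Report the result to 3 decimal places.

I − A =
  [   1.00    -0.10    -0.45]
  [  -0.15     0.70    -0.30]
  [  -0.35    -0.15     0.90]
Cofactors of I−A, C_ij = (−1)^(i+j)·(minor ij) (rows/columns in the sector order above):
  C_11 = (0.70)(0.90) − (-0.30)(-0.15) = 0.5850
  C_12 = −[(-0.15)(0.90) − (-0.30)(-0.35)] = 0.2400
  C_13 = (-0.15)(-0.15) − (0.70)(-0.35) = 0.2675
  C_21 = −[(-0.10)(0.90) − (-0.45)(-0.15)] = 0.1575
  C_22 = (1.00)(0.90) − (-0.45)(-0.35) = 0.7425
  C_23 = −[(1.00)(-0.15) − (-0.10)(-0.35)] = 0.1850
  C_31 = (-0.10)(-0.30) − (-0.45)(0.70) = 0.3450
  C_32 = −[(1.00)(-0.30) − (-0.45)(-0.15)] = 0.3675
  C_33 = (1.00)(0.70) − (-0.10)(-0.15) = 0.6850
det(I−A) = Σ_j (I−A)_1j·C_1j = (1.00)(0.5850) + (-0.10)(0.2400) + (-0.45)(0.2675) = 0.440625
adj(I−A) = Cᵀ =
  [ 0.5850   0.1575   0.3450]
  [ 0.2400   0.7425   0.3675]
  [ 0.2675   0.1850   0.6850]
(I − A)⁻¹ = adj(I−A) / det(I−A) ≈
  [   1.3277     0.3574     0.7830]
  [   0.5447     1.6851     0.8340]
  [   0.6071     0.4199     1.5546]
The output multiplier for sector j is the column-j sum of the Leontief inverse (I − A)⁻¹ = adj(I−A) / det(I−A).
Column 3 of adj(I−A): (0.3450, 0.3675, 0.6850); det(I−A) = 0.440625.
m_3 = (0.3450 + 0.3675 + 0.6850) / 0.440625 = 1.3975 / 0.440625 ≈ 3.172.

m_3 = 3.172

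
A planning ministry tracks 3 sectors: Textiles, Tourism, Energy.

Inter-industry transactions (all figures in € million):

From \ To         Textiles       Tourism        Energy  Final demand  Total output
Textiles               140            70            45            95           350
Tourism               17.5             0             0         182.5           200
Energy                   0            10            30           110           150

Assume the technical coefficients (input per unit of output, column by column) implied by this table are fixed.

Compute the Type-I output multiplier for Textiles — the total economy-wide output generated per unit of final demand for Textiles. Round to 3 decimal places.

Technical coefficients a_ij = z_ij / X_j:
  a_11 = 140/350 = 0.40, a_21 = 17.5/350 = 0.05, a_31 = 0/350 = 0.00
  a_12 = 70/200 = 0.35, a_22 = 0/200 = 0.00, a_32 = 10/200 = 0.05
  a_13 = 45/150 = 0.30, a_23 = 0/150 = 0.00, a_33 = 30/150 = 0.20
I − A =
  [   0.60    -0.35    -0.30]
  [  -0.05     1.00     0.00]
  [   0.00    -0.05     0.80]
Cofactors of I−A, C_ij = (−1)^(i+j)·(minor ij) (rows/columns in the sector order above):
  C_11 = (1.00)(0.80) − (0.00)(-0.05) = 0.8000
  C_12 = −[(-0.05)(0.80) − (0.00)(0.00)] = 0.0400
  C_13 = (-0.05)(-0.05) − (1.00)(0.00) = 0.0025
  C_21 = −[(-0.35)(0.80) − (-0.30)(-0.05)] = 0.2950
  C_22 = (0.60)(0.80) − (-0.30)(0.00) = 0.4800
  C_23 = −[(0.60)(-0.05) − (-0.35)(0.00)] = 0.0300
  C_31 = (-0.35)(0.00) − (-0.30)(1.00) = 0.3000
  C_32 = −[(0.60)(0.00) − (-0.30)(-0.05)] = 0.0150
  C_33 = (0.60)(1.00) − (-0.35)(-0.05) = 0.5825
det(I−A) = Σ_j (I−A)_1j·C_1j = (0.60)(0.8000) + (-0.35)(0.0400) + (-0.30)(0.0025) = 0.46525
adj(I−A) = Cᵀ =
  [ 0.8000   0.2950   0.3000]
  [ 0.0400   0.4800   0.0150]
  [ 0.0025   0.0300   0.5825]
(I − A)⁻¹ = adj(I−A) / det(I−A) ≈
  [   1.7195     0.6341     0.6448]
  [   0.0860     1.0317     0.0322]
  [   0.0054     0.0645     1.2520]
The output multiplier for sector j is the column-j sum of the Leontief inverse (I − A)⁻¹ = adj(I−A) / det(I−A).
Column 1 of adj(I−A): (0.8000, 0.0400, 0.0025); det(I−A) = 0.46525.
m_1 = (0.8000 + 0.0400 + 0.0025) / 0.46525 = 0.8425 / 0.46525 ≈ 1.811.

m_1 = 1.811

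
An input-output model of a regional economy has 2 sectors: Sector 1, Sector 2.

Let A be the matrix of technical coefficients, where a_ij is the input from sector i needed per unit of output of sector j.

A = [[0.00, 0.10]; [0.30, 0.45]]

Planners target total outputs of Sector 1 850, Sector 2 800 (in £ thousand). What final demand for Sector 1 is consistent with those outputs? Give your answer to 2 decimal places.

d_1 = 770.00

I − A =
  [   1.00    -0.10]
  [  -0.30     0.55]
d = (I − A) x:
  d_1 = (+1.00)·850 + (-0.10)·800 = 770.00
  d_2 = (-0.30)·850 + (+0.55)·800 = 185.00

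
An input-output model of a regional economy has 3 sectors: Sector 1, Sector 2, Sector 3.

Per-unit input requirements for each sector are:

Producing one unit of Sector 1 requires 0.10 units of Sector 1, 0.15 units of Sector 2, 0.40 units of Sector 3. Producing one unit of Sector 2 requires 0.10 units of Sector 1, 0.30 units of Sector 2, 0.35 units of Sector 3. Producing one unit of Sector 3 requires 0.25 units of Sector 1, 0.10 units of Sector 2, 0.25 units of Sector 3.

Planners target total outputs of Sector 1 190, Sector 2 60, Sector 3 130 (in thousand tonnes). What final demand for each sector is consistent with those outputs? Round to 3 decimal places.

d_1 = 132.500, d_2 = 0.500, d_3 = 0.500

I − A =
  [   0.90    -0.10    -0.25]
  [  -0.15     0.70    -0.10]
  [  -0.40    -0.35     0.75]
d = (I − A) x:
  d_1 = (+0.90)·190 + (-0.10)·60 + (-0.25)·130 = 132.500
  d_2 = (-0.15)·190 + (+0.70)·60 + (-0.10)·130 = 0.500
  d_3 = (-0.40)·190 + (-0.35)·60 + (+0.75)·130 = 0.500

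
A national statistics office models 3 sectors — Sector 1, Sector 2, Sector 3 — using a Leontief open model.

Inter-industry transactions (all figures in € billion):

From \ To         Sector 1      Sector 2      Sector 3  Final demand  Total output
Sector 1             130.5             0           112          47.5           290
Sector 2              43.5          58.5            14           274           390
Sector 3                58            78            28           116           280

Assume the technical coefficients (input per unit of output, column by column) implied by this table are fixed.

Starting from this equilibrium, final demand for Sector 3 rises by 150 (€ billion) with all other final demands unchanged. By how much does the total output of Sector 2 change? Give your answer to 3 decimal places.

Δx_2 = 39.150

Technical coefficients a_ij = z_ij / X_j:
  a_11 = 130.5/290 = 0.45, a_21 = 43.5/290 = 0.15, a_31 = 58/290 = 0.20
  a_12 = 0/390 = 0.00, a_22 = 58.5/390 = 0.15, a_32 = 78/390 = 0.20
  a_13 = 112/280 = 0.40, a_23 = 14/280 = 0.05, a_33 = 28/280 = 0.10
I − A =
  [   0.55     0.00    -0.40]
  [  -0.15     0.85    -0.05]
  [  -0.20    -0.20     0.90]
Cofactors of I−A, C_ij = (−1)^(i+j)·(minor ij) (rows/columns in the sector order above):
  C_11 = (0.85)(0.90) − (-0.05)(-0.20) = 0.7550
  C_12 = −[(-0.15)(0.90) − (-0.05)(-0.20)] = 0.1450
  C_13 = (-0.15)(-0.20) − (0.85)(-0.20) = 0.2000
  C_21 = −[(0.00)(0.90) − (-0.40)(-0.20)] = 0.0800
  C_22 = (0.55)(0.90) − (-0.40)(-0.20) = 0.4150
  C_23 = −[(0.55)(-0.20) − (0.00)(-0.20)] = 0.1100
  C_31 = (0.00)(-0.05) − (-0.40)(0.85) = 0.3400
  C_32 = −[(0.55)(-0.05) − (-0.40)(-0.15)] = 0.0875
  C_33 = (0.55)(0.85) − (0.00)(-0.15) = 0.4675
det(I−A) = Σ_j (I−A)_1j·C_1j = (0.55)(0.7550) + (0.00)(0.1450) + (-0.40)(0.2000) = 0.33525
adj(I−A) = Cᵀ =
  [ 0.7550   0.0800   0.3400]
  [ 0.1450   0.4150   0.0875]
  [ 0.2000   0.1100   0.4675]
(I − A)⁻¹ = adj(I−A) / det(I−A) ≈
  [   2.2521     0.2386     1.0142]
  [   0.4325     1.2379     0.2610]
  [   0.5966     0.3281     1.3945]
Δx = (I − A)⁻¹ Δd with Δd having +150 in the Sector 3 component and 0 elsewhere.
So Δx_2 = L_23 · (+150), where L_23 = adj(I−A)_23 / det(I−A) = 0.0875 / 0.33525.
Δx_2 = 0.0875 × (+150) / 0.33525 = 13.125 / 0.33525 ≈ 39.150.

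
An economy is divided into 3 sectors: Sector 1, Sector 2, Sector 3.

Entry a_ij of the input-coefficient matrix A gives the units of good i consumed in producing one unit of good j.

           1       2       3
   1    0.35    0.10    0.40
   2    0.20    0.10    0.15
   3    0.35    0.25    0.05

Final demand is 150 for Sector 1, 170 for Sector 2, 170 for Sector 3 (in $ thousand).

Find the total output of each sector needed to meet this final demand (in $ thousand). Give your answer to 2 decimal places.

x_1 = 607.89, x_2 = 409.07, x_3 = 510.56

I − A =
  [   0.65    -0.10    -0.40]
  [  -0.20     0.90    -0.15]
  [  -0.35    -0.25     0.95]
Cofactors of I−A, C_ij = (−1)^(i+j)·(minor ij) (rows/columns in the sector order above):
  C_11 = (0.90)(0.95) − (-0.15)(-0.25) = 0.8175
  C_12 = −[(-0.20)(0.95) − (-0.15)(-0.35)] = 0.2425
  C_13 = (-0.20)(-0.25) − (0.90)(-0.35) = 0.3650
  C_21 = −[(-0.10)(0.95) − (-0.40)(-0.25)] = 0.1950
  C_22 = (0.65)(0.95) − (-0.40)(-0.35) = 0.4775
  C_23 = −[(0.65)(-0.25) − (-0.10)(-0.35)] = 0.1975
  C_31 = (-0.10)(-0.15) − (-0.40)(0.90) = 0.3750
  C_32 = −[(0.65)(-0.15) − (-0.40)(-0.20)] = 0.1775
  C_33 = (0.65)(0.90) − (-0.10)(-0.20) = 0.5650
det(I−A) = Σ_j (I−A)_1j·C_1j = (0.65)(0.8175) + (-0.10)(0.2425) + (-0.40)(0.3650) = 0.361125
adj(I−A) = Cᵀ =
  [ 0.8175   0.1950   0.3750]
  [ 0.2425   0.4775   0.1775]
  [ 0.3650   0.1975   0.5650]
(I − A)⁻¹ = adj(I−A) / det(I−A) ≈
  [   2.2638     0.5400     1.0384]
  [   0.6715     1.3223     0.4915]
  [   1.0107     0.5469     1.5646]
x = (I − A)⁻¹ d = adj(I−A)·d / det(I−A), with det(I−A) = 0.361125:
  x_1 = (0.8175·150 + 0.1950·170 + 0.3750·170) / 0.361125 = 219.525 / 0.361125 ≈ 607.89
  x_2 = (0.2425·150 + 0.4775·170 + 0.1775·170) / 0.361125 = 147.725 / 0.361125 ≈ 409.07
  x_3 = (0.3650·150 + 0.1975·170 + 0.5650·170) / 0.361125 = 184.375 / 0.361125 ≈ 510.56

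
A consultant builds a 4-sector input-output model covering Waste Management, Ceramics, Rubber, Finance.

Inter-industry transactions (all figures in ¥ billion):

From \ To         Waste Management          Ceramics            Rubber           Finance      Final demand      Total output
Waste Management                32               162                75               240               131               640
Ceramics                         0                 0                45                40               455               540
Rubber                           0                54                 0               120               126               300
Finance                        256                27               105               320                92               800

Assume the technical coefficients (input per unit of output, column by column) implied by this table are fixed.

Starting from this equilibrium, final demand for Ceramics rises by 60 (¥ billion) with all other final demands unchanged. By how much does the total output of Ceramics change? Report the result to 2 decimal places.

Technical coefficients a_ij = z_ij / X_j:
  a_11 = 32/640 = 0.05, a_21 = 0/640 = 0.00, a_31 = 0/640 = 0.00, a_41 = 256/640 = 0.40
  a_12 = 162/540 = 0.30, a_22 = 0/540 = 0.00, a_32 = 54/540 = 0.10, a_42 = 27/540 = 0.05
  a_13 = 75/300 = 0.25, a_23 = 45/300 = 0.15, a_33 = 0/300 = 0.00, a_43 = 105/300 = 0.35
  a_14 = 240/800 = 0.30, a_24 = 40/800 = 0.05, a_34 = 120/800 = 0.15, a_44 = 320/800 = 0.40
I − A =
  [   0.95    -0.30    -0.25    -0.30]
  [   0.00     1.00    -0.15    -0.05]
  [   0.00    -0.10     1.00    -0.15]
  [  -0.40    -0.05    -0.35     0.60]
Compute the cofactors C_ij = (−1)^(i+j)·(3×3 minor ij) of I−A; the adjugate is their transpose:
adj(I−A) = Cᵀ =
  [ 0.533125   0.206625   0.288875   0.356000]
  [ 0.029000   0.385125   0.089125   0.068875]
  [ 0.062000   0.070125   0.441625   0.147250]
  [ 0.394000   0.210750   0.457625   0.935750]
det(I−A) = Σ_j (I−A)_1j·C_1j = (0.95)(0.533125) + (-0.30)(0.029000) + (-0.25)(0.062000) + (-0.30)(0.394000) = 0.36406875
(I − A)⁻¹ = adj(I−A) / det(I−A) ≈
  [   1.4644     0.5675     0.7935     0.9778]
  [   0.0797     1.0578     0.2448     0.1892]
  [   0.1703     0.1926     1.2130     0.4045]
  [   1.0822     0.5789     1.2570     2.5703]
Δx = (I − A)⁻¹ Δd with Δd having +60 in the Ceramics component and 0 elsewhere.
So Δx_2 = L_22 · (+60), where L_22 = adj(I−A)_22 / det(I−A) = 0.385125 / 0.36406875.
Δx_2 = 0.385125 × (+60) / 0.36406875 = 23.1075 / 0.36406875 ≈ 63.47.

Δx_2 = 63.47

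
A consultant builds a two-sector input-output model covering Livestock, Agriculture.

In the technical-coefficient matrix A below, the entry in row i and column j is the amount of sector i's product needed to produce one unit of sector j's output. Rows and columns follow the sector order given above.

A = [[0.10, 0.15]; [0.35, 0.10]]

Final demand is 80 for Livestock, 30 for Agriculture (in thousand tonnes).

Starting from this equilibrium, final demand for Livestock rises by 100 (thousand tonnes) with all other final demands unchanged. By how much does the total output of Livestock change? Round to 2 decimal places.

I − A =
  [   0.90    -0.15]
  [  -0.35     0.90]
det(I−A) = (0.90)(0.90) − (-0.15)(-0.35) = 0.7575
adj(I−A) = [[0.90, 0.15], [0.35, 0.90]]
(I − A)⁻¹ = adj(I−A) / det(I−A) ≈
  [   1.1881     0.1980]
  [   0.4620     1.1881]
Δx = (I − A)⁻¹ Δd with Δd having +100 in the Livestock component and 0 elsewhere.
So Δx_1 = L_11 · (+100), where L_11 = adj(I−A)_11 / det(I−A) = 0.90 / 0.7575.
Δx_1 = 0.90 × (+100) / 0.7575 = 90.00 / 0.7575 ≈ 118.81.

Δx_1 = 118.81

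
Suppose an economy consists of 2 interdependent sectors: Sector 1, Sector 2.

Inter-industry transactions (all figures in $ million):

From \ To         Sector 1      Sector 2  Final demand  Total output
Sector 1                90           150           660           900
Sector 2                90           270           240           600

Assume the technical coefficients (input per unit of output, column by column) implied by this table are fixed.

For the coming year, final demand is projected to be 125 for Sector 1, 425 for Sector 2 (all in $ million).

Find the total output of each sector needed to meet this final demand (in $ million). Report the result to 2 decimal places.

x_1 = 372.34, x_2 = 840.43

Technical coefficients a_ij = z_ij / X_j:
  a_11 = 90/900 = 0.10, a_21 = 90/900 = 0.10
  a_12 = 150/600 = 0.25, a_22 = 270/600 = 0.45
I − A =
  [   0.90    -0.25]
  [  -0.10     0.55]
det(I−A) = (0.90)(0.55) − (-0.25)(-0.10) = 0.4700
adj(I−A) = [[0.55, 0.25], [0.10, 0.90]]
(I − A)⁻¹ = adj(I−A) / det(I−A) ≈
  [   1.1702     0.5319]
  [   0.2128     1.9149]
x = (I − A)⁻¹ d = adj(I−A)·d / det(I−A), with det(I−A) = 0.4700:
  x_1 = (0.55·125 + 0.25·425) / 0.4700 = 175.00 / 0.4700 ≈ 372.34
  x_2 = (0.10·125 + 0.90·425) / 0.4700 = 395.00 / 0.4700 ≈ 840.43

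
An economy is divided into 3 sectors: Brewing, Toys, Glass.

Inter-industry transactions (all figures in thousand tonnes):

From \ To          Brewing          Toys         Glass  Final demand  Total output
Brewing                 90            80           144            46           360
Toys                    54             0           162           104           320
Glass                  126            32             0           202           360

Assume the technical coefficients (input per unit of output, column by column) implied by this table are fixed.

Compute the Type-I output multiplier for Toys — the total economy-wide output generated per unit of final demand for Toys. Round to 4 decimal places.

Technical coefficients a_ij = z_ij / X_j:
  a_BB = 90/360 = 0.25, a_TB = 54/360 = 0.15, a_GB = 126/360 = 0.35
  a_BT = 80/320 = 0.25, a_TT = 0/320 = 0.00, a_GT = 32/320 = 0.10
  a_BG = 144/360 = 0.40, a_TG = 162/360 = 0.45, a_GG = 0/360 = 0.00
I − A =
  [   0.75    -0.25    -0.40]
  [  -0.15     1.00    -0.45]
  [  -0.35    -0.10     1.00]
Cofactors of I−A, C_ij = (−1)^(i+j)·(minor ij) (rows/columns in the sector order above):
  C_11 = (1.00)(1.00) − (-0.45)(-0.10) = 0.9550
  C_12 = −[(-0.15)(1.00) − (-0.45)(-0.35)] = 0.3075
  C_13 = (-0.15)(-0.10) − (1.00)(-0.35) = 0.3650
  C_21 = −[(-0.25)(1.00) − (-0.40)(-0.10)] = 0.2900
  C_22 = (0.75)(1.00) − (-0.40)(-0.35) = 0.6100
  C_23 = −[(0.75)(-0.10) − (-0.25)(-0.35)] = 0.1625
  C_31 = (-0.25)(-0.45) − (-0.40)(1.00) = 0.5125
  C_32 = −[(0.75)(-0.45) − (-0.40)(-0.15)] = 0.3975
  C_33 = (0.75)(1.00) − (-0.25)(-0.15) = 0.7125
det(I−A) = Σ_j (I−A)_1j·C_1j = (0.75)(0.9550) + (-0.25)(0.3075) + (-0.40)(0.3650) = 0.493375
adj(I−A) = Cᵀ =
  [ 0.9550   0.2900   0.5125]
  [ 0.3075   0.6100   0.3975]
  [ 0.3650   0.1625   0.7125]
(I − A)⁻¹ = adj(I−A) / det(I−A) ≈
  [   1.93565     0.58779     1.03876]
  [   0.62326     1.23638     0.80568]
  [   0.73980     0.32936     1.44413]
The output multiplier for sector j is the column-j sum of the Leontief inverse (I − A)⁻¹ = adj(I−A) / det(I−A).
Column T of adj(I−A): (0.2900, 0.6100, 0.1625); det(I−A) = 0.493375.
m_T = (0.2900 + 0.6100 + 0.1625) / 0.493375 = 1.0625 / 0.493375 ≈ 2.1535.

m_T = 2.1535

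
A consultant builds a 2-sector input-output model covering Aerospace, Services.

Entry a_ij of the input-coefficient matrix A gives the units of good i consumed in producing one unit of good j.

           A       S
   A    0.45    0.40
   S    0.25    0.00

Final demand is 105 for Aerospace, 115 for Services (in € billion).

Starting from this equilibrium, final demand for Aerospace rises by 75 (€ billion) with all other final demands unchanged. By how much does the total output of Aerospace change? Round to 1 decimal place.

I − A =
  [   0.55    -0.40]
  [  -0.25     1.00]
det(I−A) = (0.55)(1.00) − (-0.40)(-0.25) = 0.4500
adj(I−A) = [[1.00, 0.40], [0.25, 0.55]]
(I − A)⁻¹ = adj(I−A) / det(I−A) ≈
  [   2.2222     0.8889]
  [   0.5556     1.2222]
Δx = (I − A)⁻¹ Δd with Δd having +75 in the Aerospace component and 0 elsewhere.
So Δx_A = L_AA · (+75), where L_AA = adj(I−A)_AA / det(I−A) = 1.00 / 0.4500.
Δx_A = 1.00 × (+75) / 0.4500 = 75.00 / 0.4500 ≈ 166.7.

Δx_A = 166.7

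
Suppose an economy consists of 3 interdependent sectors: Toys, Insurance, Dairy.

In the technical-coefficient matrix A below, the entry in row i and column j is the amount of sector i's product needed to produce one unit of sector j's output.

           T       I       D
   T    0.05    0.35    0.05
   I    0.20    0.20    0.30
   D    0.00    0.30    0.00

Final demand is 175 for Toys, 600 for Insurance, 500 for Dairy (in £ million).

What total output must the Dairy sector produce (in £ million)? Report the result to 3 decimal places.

x_D = 875.312

I − A =
  [   0.95    -0.35    -0.05]
  [  -0.20     0.80    -0.30]
  [   0.00    -0.30     1.00]
Cofactors of I−A, C_ij = (−1)^(i+j)·(minor ij) (rows/columns in the sector order above):
  C_11 = (0.80)(1.00) − (-0.30)(-0.30) = 0.7100
  C_12 = −[(-0.20)(1.00) − (-0.30)(0.00)] = 0.2000
  C_13 = (-0.20)(-0.30) − (0.80)(0.00) = 0.0600
  C_21 = −[(-0.35)(1.00) − (-0.05)(-0.30)] = 0.3650
  C_22 = (0.95)(1.00) − (-0.05)(0.00) = 0.9500
  C_23 = −[(0.95)(-0.30) − (-0.35)(0.00)] = 0.2850
  C_31 = (-0.35)(-0.30) − (-0.05)(0.80) = 0.1450
  C_32 = −[(0.95)(-0.30) − (-0.05)(-0.20)] = 0.2950
  C_33 = (0.95)(0.80) − (-0.35)(-0.20) = 0.6900
det(I−A) = Σ_j (I−A)_1j·C_1j = (0.95)(0.7100) + (-0.35)(0.2000) + (-0.05)(0.0600) = 0.6015
adj(I−A) = Cᵀ =
  [ 0.7100   0.3650   0.1450]
  [ 0.2000   0.9500   0.2950]
  [ 0.0600   0.2850   0.6900]
(I − A)⁻¹ = adj(I−A) / det(I−A) ≈
  [   1.1804     0.6068     0.2411]
  [   0.3325     1.5794     0.4904]
  [   0.0998     0.4738     1.1471]
x = (I − A)⁻¹ d = adj(I−A)·d / det(I−A), with det(I−A) = 0.6015:
  x_T = (0.7100·175 + 0.3650·600 + 0.1450·500) / 0.6015 = 415.75 / 0.6015 ≈ 691.189
  x_I = (0.2000·175 + 0.9500·600 + 0.2950·500) / 0.6015 = 752.50 / 0.6015 ≈ 1251.039
  x_D = (0.0600·175 + 0.2850·600 + 0.6900·500) / 0.6015 = 526.50 / 0.6015 ≈ 875.312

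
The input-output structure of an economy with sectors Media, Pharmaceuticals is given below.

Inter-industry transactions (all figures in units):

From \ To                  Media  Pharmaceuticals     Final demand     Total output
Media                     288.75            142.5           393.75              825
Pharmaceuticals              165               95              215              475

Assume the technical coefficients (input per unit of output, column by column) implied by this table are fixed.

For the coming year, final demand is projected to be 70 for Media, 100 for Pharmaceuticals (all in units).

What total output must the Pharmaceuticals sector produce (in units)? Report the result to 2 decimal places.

Technical coefficients a_ij = z_ij / X_j:
  a_11 = 288.75/825 = 0.35, a_21 = 165/825 = 0.20
  a_12 = 142.5/475 = 0.30, a_22 = 95/475 = 0.20
I − A =
  [   0.65    -0.30]
  [  -0.20     0.80]
det(I−A) = (0.65)(0.80) − (-0.30)(-0.20) = 0.4600
adj(I−A) = [[0.80, 0.30], [0.20, 0.65]]
(I − A)⁻¹ = adj(I−A) / det(I−A) ≈
  [   1.7391     0.6522]
  [   0.4348     1.4130]
x = (I − A)⁻¹ d = adj(I−A)·d / det(I−A), with det(I−A) = 0.4600:
  x_1 = (0.80·70 + 0.30·100) / 0.4600 = 86.00 / 0.4600 ≈ 186.96
  x_2 = (0.20·70 + 0.65·100) / 0.4600 = 79.00 / 0.4600 ≈ 171.74

x_2 = 171.74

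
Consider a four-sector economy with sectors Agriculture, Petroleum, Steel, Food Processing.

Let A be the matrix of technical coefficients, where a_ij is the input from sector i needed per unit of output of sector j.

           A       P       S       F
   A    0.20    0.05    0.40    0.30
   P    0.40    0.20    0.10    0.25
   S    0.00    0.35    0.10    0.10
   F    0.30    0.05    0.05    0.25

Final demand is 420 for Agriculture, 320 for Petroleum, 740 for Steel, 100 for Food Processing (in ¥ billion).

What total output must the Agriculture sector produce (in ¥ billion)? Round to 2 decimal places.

x_A = 1926.75

I − A =
  [   0.80    -0.05    -0.40    -0.30]
  [  -0.40     0.80    -0.10    -0.25]
  [   0.00    -0.35     0.90    -0.10]
  [  -0.30    -0.05    -0.05     0.75]
Compute the cofactors C_ij = (−1)^(i+j)·(3×3 minor ij) of I−A; the adjugate is their transpose:
adj(I−A) = Cᵀ =
  [ 0.493625   0.159250   0.252875   0.284250]
  [ 0.338500   0.443000   0.217000   0.312000]
  [ 0.157250   0.184000   0.373250   0.174000]
  [ 0.230500   0.105500   0.140500   0.474000]
det(I−A) = Σ_j (I−A)_1j·C_1j = (0.80)(0.493625) + (-0.05)(0.338500) + (-0.40)(0.157250) + (-0.30)(0.230500) = 0.245925
(I − A)⁻¹ = adj(I−A) / det(I−A) ≈
  [   2.0072     0.6476     1.0283     1.1558]
  [   1.3764     1.8014     0.8824     1.2687]
  [   0.6394     0.7482     1.5177     0.7075]
  [   0.9373     0.4290     0.5713     1.9274]
x = (I − A)⁻¹ d = adj(I−A)·d / det(I−A), with det(I−A) = 0.245925:
  x_A = (0.493625·420 + 0.159250·320 + 0.252875·740 + 0.284250·100) / 0.245925 = 473.835 / 0.245925 ≈ 1926.75
  x_P = (0.338500·420 + 0.443000·320 + 0.217000·740 + 0.312000·100) / 0.245925 = 475.71 / 0.245925 ≈ 1934.37
  x_S = (0.157250·420 + 0.184000·320 + 0.373250·740 + 0.174000·100) / 0.245925 = 418.53 / 0.245925 ≈ 1701.86
  x_F = (0.230500·420 + 0.105500·320 + 0.140500·740 + 0.474000·100) / 0.245925 = 281.94 / 0.245925 ≈ 1146.45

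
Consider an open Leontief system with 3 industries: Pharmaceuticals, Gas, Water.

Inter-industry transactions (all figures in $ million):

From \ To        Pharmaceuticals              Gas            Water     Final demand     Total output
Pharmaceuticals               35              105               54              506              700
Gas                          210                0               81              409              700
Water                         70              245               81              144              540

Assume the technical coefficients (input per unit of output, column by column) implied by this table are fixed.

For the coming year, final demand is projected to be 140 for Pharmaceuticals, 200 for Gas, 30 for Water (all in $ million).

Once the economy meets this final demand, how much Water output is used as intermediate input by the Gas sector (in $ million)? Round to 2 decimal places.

Technical coefficients a_ij = z_ij / X_j:
  a_PP = 35/700 = 0.05, a_GP = 210/700 = 0.30, a_WP = 70/700 = 0.10
  a_PG = 105/700 = 0.15, a_GG = 0/700 = 0.00, a_WG = 245/700 = 0.35
  a_PW = 54/540 = 0.10, a_GW = 81/540 = 0.15, a_WW = 81/540 = 0.15
I − A =
  [   0.95    -0.15    -0.10]
  [  -0.30     1.00    -0.15]
  [  -0.10    -0.35     0.85]
Cofactors of I−A, C_ij = (−1)^(i+j)·(minor ij) (rows/columns in the sector order above):
  C_11 = (1.00)(0.85) − (-0.15)(-0.35) = 0.7975
  C_12 = −[(-0.30)(0.85) − (-0.15)(-0.10)] = 0.2700
  C_13 = (-0.30)(-0.35) − (1.00)(-0.10) = 0.2050
  C_21 = −[(-0.15)(0.85) − (-0.10)(-0.35)] = 0.1625
  C_22 = (0.95)(0.85) − (-0.10)(-0.10) = 0.7975
  C_23 = −[(0.95)(-0.35) − (-0.15)(-0.10)] = 0.3475
  C_31 = (-0.15)(-0.15) − (-0.10)(1.00) = 0.1225
  C_32 = −[(0.95)(-0.15) − (-0.10)(-0.30)] = 0.1725
  C_33 = (0.95)(1.00) − (-0.15)(-0.30) = 0.9050
det(I−A) = Σ_j (I−A)_1j·C_1j = (0.95)(0.7975) + (-0.15)(0.2700) + (-0.10)(0.2050) = 0.696625
adj(I−A) = Cᵀ =
  [ 0.7975   0.1625   0.1225]
  [ 0.2700   0.7975   0.1725]
  [ 0.2050   0.3475   0.9050]
(I − A)⁻¹ = adj(I−A) / det(I−A) ≈
  [   1.1448     0.2333     0.1758]
  [   0.3876     1.1448     0.2476]
  [   0.2943     0.4988     1.2991]
First solve x = (I − A)⁻¹ d = adj(I−A)·d / det(I−A); in particular x_G = (0.2700·140 + 0.7975·200 + 0.1725·30) / 0.696625 = 202.475 / 0.696625 ≈ 290.6514.
Intermediate flow from W to G: z_WG = a_WG · x_G = 0.35 × 202.475 / 0.696625 = 70.86625 / 0.696625 ≈ 101.73.

z_WG = 101.73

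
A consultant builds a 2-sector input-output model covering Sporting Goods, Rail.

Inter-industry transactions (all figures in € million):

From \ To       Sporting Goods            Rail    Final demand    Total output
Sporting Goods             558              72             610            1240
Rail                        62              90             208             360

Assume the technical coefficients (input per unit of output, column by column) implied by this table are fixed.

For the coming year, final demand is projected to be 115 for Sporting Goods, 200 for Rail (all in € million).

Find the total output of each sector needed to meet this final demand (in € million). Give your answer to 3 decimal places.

x_S = 313.665, x_R = 287.578

Technical coefficients a_ij = z_ij / X_j:
  a_SS = 558/1240 = 0.45, a_RS = 62/1240 = 0.05
  a_SR = 72/360 = 0.20, a_RR = 90/360 = 0.25
I − A =
  [   0.55    -0.20]
  [  -0.05     0.75]
det(I−A) = (0.55)(0.75) − (-0.20)(-0.05) = 0.4025
adj(I−A) = [[0.75, 0.20], [0.05, 0.55]]
(I − A)⁻¹ = adj(I−A) / det(I−A) ≈
  [   1.8634     0.4969]
  [   0.1242     1.3665]
x = (I − A)⁻¹ d = adj(I−A)·d / det(I−A), with det(I−A) = 0.4025:
  x_S = (0.75·115 + 0.20·200) / 0.4025 = 126.25 / 0.4025 ≈ 313.665
  x_R = (0.05·115 + 0.55·200) / 0.4025 = 115.75 / 0.4025 ≈ 287.578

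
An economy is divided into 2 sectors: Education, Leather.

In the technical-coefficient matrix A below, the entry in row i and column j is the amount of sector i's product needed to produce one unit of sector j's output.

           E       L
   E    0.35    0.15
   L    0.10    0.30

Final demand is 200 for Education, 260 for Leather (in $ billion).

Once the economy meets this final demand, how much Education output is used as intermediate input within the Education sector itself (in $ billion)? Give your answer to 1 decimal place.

z_EE = 142.4

I − A =
  [   0.65    -0.15]
  [  -0.10     0.70]
det(I−A) = (0.65)(0.70) − (-0.15)(-0.10) = 0.4400
adj(I−A) = [[0.70, 0.15], [0.10, 0.65]]
(I − A)⁻¹ = adj(I−A) / det(I−A) ≈
  [   1.5909     0.3409]
  [   0.2273     1.4773]
First solve x = (I − A)⁻¹ d = adj(I−A)·d / det(I−A); in particular x_E = (0.70·200 + 0.15·260) / 0.4400 = 179.00 / 0.4400 ≈ 406.818.
Intermediate flow from E to E: z_EE = a_EE · x_E = 0.35 × 179.00 / 0.4400 = 62.65 / 0.4400 ≈ 142.4.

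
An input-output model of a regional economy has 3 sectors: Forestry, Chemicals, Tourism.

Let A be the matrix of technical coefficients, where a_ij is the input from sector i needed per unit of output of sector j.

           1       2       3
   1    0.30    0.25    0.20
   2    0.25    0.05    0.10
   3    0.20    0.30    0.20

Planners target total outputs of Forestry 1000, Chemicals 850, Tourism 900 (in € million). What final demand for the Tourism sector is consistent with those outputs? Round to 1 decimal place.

I − A =
  [   0.70    -0.25    -0.20]
  [  -0.25     0.95    -0.10]
  [  -0.20    -0.30     0.80]
d = (I − A) x:
  d_1 = (+0.70)·1000 + (-0.25)·850 + (-0.20)·900 = 307.5
  d_2 = (-0.25)·1000 + (+0.95)·850 + (-0.10)·900 = 467.5
  d_3 = (-0.20)·1000 + (-0.30)·850 + (+0.80)·900 = 265.0

d_3 = 265.0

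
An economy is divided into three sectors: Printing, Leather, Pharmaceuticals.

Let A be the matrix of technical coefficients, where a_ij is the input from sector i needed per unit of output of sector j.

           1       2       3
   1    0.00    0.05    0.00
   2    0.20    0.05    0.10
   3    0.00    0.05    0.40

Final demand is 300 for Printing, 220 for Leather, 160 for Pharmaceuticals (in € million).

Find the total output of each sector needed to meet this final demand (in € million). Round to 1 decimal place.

I − A =
  [   1.00    -0.05     0.00]
  [  -0.20     0.95    -0.10]
  [   0.00    -0.05     0.60]
Cofactors of I−A, C_ij = (−1)^(i+j)·(minor ij) (rows/columns in the sector order above):
  C_11 = (0.95)(0.60) − (-0.10)(-0.05) = 0.5650
  C_12 = −[(-0.20)(0.60) − (-0.10)(0.00)] = 0.1200
  C_13 = (-0.20)(-0.05) − (0.95)(0.00) = 0.0100
  C_21 = −[(-0.05)(0.60) − (0.00)(-0.05)] = 0.0300
  C_22 = (1.00)(0.60) − (0.00)(0.00) = 0.6000
  C_23 = −[(1.00)(-0.05) − (-0.05)(0.00)] = 0.0500
  C_31 = (-0.05)(-0.10) − (0.00)(0.95) = 0.0050
  C_32 = −[(1.00)(-0.10) − (0.00)(-0.20)] = 0.1000
  C_33 = (1.00)(0.95) − (-0.05)(-0.20) = 0.9400
det(I−A) = Σ_j (I−A)_1j·C_1j = (1.00)(0.5650) + (-0.05)(0.1200) + (0.00)(0.0100) = 0.5590
adj(I−A) = Cᵀ =
  [ 0.5650   0.0300   0.0050]
  [ 0.1200   0.6000   0.1000]
  [ 0.0100   0.0500   0.9400]
(I − A)⁻¹ = adj(I−A) / det(I−A) ≈
  [   1.0107     0.0537     0.0089]
  [   0.2147     1.0733     0.1789]
  [   0.0179     0.0894     1.6816]
x = (I − A)⁻¹ d = adj(I−A)·d / det(I−A), with det(I−A) = 0.5590:
  x_1 = (0.5650·300 + 0.0300·220 + 0.0050·160) / 0.5590 = 176.90 / 0.5590 ≈ 316.5
  x_2 = (0.1200·300 + 0.6000·220 + 0.1000·160) / 0.5590 = 184.00 / 0.5590 ≈ 329.2
  x_3 = (0.0100·300 + 0.0500·220 + 0.9400·160) / 0.5590 = 164.40 / 0.5590 ≈ 294.1

x_1 = 316.5, x_2 = 329.2, x_3 = 294.1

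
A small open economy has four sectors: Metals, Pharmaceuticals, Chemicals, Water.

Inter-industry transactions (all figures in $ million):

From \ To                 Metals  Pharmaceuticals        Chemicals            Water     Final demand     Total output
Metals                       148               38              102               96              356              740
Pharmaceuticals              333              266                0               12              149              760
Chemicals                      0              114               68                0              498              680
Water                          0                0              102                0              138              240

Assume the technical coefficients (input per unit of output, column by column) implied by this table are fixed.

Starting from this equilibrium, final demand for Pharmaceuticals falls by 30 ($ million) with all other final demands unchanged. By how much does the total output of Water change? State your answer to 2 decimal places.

Δx_W = -1.25

Technical coefficients a_ij = z_ij / X_j:
  a_MM = 148/740 = 0.20, a_PM = 333/740 = 0.45, a_CM = 0/740 = 0.00, a_WM = 0/740 = 0.00
  a_MP = 38/760 = 0.05, a_PP = 266/760 = 0.35, a_CP = 114/760 = 0.15, a_WP = 0/760 = 0.00
  a_MC = 102/680 = 0.15, a_PC = 0/680 = 0.00, a_CC = 68/680 = 0.10, a_WC = 102/680 = 0.15
  a_MW = 96/240 = 0.40, a_PW = 12/240 = 0.05, a_CW = 0/240 = 0.00, a_WW = 0/240 = 0.00
I − A =
  [   0.80    -0.05    -0.15    -0.40]
  [  -0.45     0.65     0.00    -0.05]
  [   0.00    -0.15     0.90     0.00]
  [   0.00     0.00    -0.15     1.00]
Compute the cofactors C_ij = (−1)^(i+j)·(3×3 minor ij) of I−A; the adjugate is their transpose:
adj(I−A) = Cᵀ =
  [ 0.583875   0.076500   0.136875   0.237375]
  [ 0.405000   0.720000   0.100500   0.198000]
  [ 0.067500   0.120000   0.497500   0.033000]
  [ 0.010125   0.018000   0.074625   0.437625]
det(I−A) = Σ_j (I−A)_1j·C_1j = (0.80)(0.583875) + (-0.05)(0.405000) + (-0.15)(0.067500) + (-0.40)(0.010125) = 0.432675
(I − A)⁻¹ = adj(I−A) / det(I−A) ≈
  [   1.3495     0.1768     0.3163     0.5486]
  [   0.9360     1.6641     0.2323     0.4576]
  [   0.1560     0.2773     1.1498     0.0763]
  [   0.0234     0.0416     0.1725     1.0114]
Δx = (I − A)⁻¹ Δd with Δd having -30 in the Pharmaceuticals component and 0 elsewhere.
So Δx_W = L_WP · (-30), where L_WP = adj(I−A)_WP / det(I−A) = 0.018000 / 0.432675.
Δx_W = 0.018000 × (-30) / 0.432675 = -0.54 / 0.432675 ≈ -1.25.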